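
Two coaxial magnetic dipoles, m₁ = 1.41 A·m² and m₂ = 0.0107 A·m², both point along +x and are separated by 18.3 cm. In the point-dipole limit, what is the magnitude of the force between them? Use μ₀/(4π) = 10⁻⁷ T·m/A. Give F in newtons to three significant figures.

On-axis B of dipole 1: B = (μ₀/4π)·2m₁/r³. Force on dipole 2: F = m₂·dB/dr.
dB/dr = −(μ₀/4π)·6m₁/r⁴, so |F| = (μ₀/4π)·6m₁m₂/r⁴.
F = 6(10⁻⁷)(1.41)(0.0107)/(0.183)⁴ = 8.071×10⁻⁶ N.

F ≈ 8.07×10⁻⁶ N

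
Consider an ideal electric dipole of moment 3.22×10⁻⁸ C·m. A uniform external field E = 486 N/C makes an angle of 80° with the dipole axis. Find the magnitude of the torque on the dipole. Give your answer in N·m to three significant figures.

τ ≈ 1.54×10⁻⁵ N·m

Torque on an electric dipole: τ = pE sinθ.
τ = (3.22×10⁻⁸)(486)·sin80° = 1.541×10⁻⁵ N·m.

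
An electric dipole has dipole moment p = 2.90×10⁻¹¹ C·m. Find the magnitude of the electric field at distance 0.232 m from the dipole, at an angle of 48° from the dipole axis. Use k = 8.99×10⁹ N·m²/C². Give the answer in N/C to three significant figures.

At angle θ the dipole field magnitude is E = (kp/r³)·√(1 + 3cos²θ).
kp/r³ = (8.99×10⁹)(2.90×10⁻¹¹) / (0.232)³ = 20.88 N/C.
√(1 + 3cos²48°) = √(1 + 3·0.4477) = √2.3432 ≈ 1.5308.
E ≈ 20.88 × 1.531 = 31.96 N/C.

E ≈ 32.0 N/C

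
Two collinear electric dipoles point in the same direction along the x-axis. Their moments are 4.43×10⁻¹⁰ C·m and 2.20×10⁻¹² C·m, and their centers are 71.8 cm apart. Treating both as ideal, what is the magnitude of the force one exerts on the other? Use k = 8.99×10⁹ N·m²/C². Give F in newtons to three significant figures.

F ≈ 1.98×10⁻¹⁰ N

On-axis field of dipole 1 at distance r: E = 2kp₁/r³. Force on dipole 2 is F = p₂·dE/dr (gradient along axis).
dE/dr = −6kp₁/r⁴, so |F| = 6kp₁p₂/r⁴ (attractive for aligned moments).
F = 6(8.99×10⁹)(4.43×10⁻¹⁰)(2.20×10⁻¹²)/(0.718)⁴ = 1.978×10⁻¹⁰ N.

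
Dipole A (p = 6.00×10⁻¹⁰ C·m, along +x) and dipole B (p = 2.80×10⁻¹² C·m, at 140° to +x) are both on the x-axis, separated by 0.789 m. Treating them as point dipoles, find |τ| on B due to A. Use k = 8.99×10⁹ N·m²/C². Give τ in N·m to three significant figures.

τ ≈ 3.95×10⁻¹¹ N·m

The second dipole sits on the axis of the first, so the field there is axial: E₁ = 2kp₁/r³ along +x.
E₁ = 2(8.99×10⁹)(6.00×10⁻¹⁰)/(0.789)³ = 21.96 N/C.
Torque on the second dipole: τ = p₂ E₁ sinθ.
τ = (2.80×10⁻¹²)(21.96)·sin140° = 3.953×10⁻¹¹ N·m.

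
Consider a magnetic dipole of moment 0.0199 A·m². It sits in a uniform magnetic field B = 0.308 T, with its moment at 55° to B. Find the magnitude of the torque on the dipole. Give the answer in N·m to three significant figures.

Torque on a magnetic dipole: τ = mB sinθ.
τ = (0.0199)(0.308)·sin55° = 0.005021 N·m.

τ ≈ 0.00502 N·m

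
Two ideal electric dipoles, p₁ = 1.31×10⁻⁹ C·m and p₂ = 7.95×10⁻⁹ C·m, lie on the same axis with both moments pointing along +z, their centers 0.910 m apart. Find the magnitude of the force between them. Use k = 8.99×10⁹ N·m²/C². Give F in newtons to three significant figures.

On-axis field of dipole 1 at distance r: E = 2kp₁/r³. Force on dipole 2 is F = p₂·dE/dr (gradient along axis).
dE/dr = −6kp₁/r⁴, so |F| = 6kp₁p₂/r⁴ (attractive for aligned moments).
F = 6(8.99×10⁹)(1.31×10⁻⁹)(7.95×10⁻⁹)/(0.910)⁴ = 8.192×10⁻⁷ N.

F ≈ 8.19×10⁻⁷ N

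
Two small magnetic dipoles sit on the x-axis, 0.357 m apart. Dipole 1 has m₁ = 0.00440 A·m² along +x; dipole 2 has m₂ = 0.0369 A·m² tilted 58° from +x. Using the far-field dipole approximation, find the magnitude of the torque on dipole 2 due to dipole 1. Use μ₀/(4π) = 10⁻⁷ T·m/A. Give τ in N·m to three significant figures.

τ ≈ 6.05×10⁻¹⁰ N·m

Dipole B is on the axis of dipole A, so B₁ there is axial: B₁ = (μ₀/4π)·2m₁/r³ along +x.
B₁ = 2(10⁻⁷)(0.00440)/(0.357)³ = 1.934×10⁻⁸ T.
τ = m₂ B₁ sinθ.
τ = (0.0369)(1.934×10⁻⁸)·sin58° = 6.052×10⁻¹⁰ N·m.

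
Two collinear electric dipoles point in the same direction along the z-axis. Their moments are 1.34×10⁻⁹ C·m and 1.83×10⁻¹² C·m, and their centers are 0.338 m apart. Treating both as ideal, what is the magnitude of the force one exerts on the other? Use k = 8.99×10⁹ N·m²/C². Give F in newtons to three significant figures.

F ≈ 1.01×10⁻⁸ N

On-axis field of dipole 1 at distance r: E = 2kp₁/r³. Force on dipole 2 is F = p₂·dE/dr (gradient along axis).
dE/dr = −6kp₁/r⁴, so |F| = 6kp₁p₂/r⁴ (attractive for aligned moments).
F = 6(8.99×10⁹)(1.34×10⁻⁹)(1.83×10⁻¹²)/(0.338)⁴ = 1.013×10⁻⁸ N.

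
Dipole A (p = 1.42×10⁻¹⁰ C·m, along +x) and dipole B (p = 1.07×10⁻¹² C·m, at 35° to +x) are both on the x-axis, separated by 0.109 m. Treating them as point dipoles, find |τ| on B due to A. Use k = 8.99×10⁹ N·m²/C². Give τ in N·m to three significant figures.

τ ≈ 1.21×10⁻⁹ N·m

The second dipole sits on the axis of the first, so the field there is axial: E₁ = 2kp₁/r³ along +x.
E₁ = 2(8.99×10⁹)(1.42×10⁻¹⁰)/(0.109)³ = 1972 N/C.
Torque on the second dipole: τ = p₂ E₁ sinθ.
τ = (1.07×10⁻¹²)(1972)·sin35° = 1.210×10⁻⁹ N·m.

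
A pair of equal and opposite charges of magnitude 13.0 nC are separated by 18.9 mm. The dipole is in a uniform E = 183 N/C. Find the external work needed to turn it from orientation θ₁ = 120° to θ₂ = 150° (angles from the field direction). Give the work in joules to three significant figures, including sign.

W ≈ 1.65×10⁻⁸ J

Dipole moment p = qd = (1.30×10⁻⁸ C)(0.0189 m) = 2.457×10⁻¹⁰ C·m.
W_ext = ΔU = U(θ₂) − U(θ₁) = −pE cosθ₂ − (−pE cosθ₁) = pE(cosθ₁ − cosθ₂).
W = (2.457×10⁻¹⁰)(183)·(cos120° − cos150°) = (4.496×10⁻⁸)·(+0.3660) = 1.646×10⁻⁸ J.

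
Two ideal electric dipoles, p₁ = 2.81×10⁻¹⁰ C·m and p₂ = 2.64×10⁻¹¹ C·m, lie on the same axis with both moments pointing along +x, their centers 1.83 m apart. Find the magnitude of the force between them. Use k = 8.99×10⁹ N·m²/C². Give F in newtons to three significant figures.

On-axis field of dipole 1 at distance r: E = 2kp₁/r³. Force on dipole 2 is F = p₂·dE/dr (gradient along axis).
dE/dr = −6kp₁/r⁴, so |F| = 6kp₁p₂/r⁴ (attractive for aligned moments).
F = 6(8.99×10⁹)(2.81×10⁻¹⁰)(2.64×10⁻¹¹)/(1.83)⁴ = 3.568×10⁻¹¹ N.

F ≈ 3.57×10⁻¹¹ N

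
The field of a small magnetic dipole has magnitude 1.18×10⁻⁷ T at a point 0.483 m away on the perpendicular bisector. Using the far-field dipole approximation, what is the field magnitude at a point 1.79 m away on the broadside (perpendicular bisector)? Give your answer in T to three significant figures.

Dipole fields scale as 1/r³ in the far field; the geometry is the same at both points.
B₂ = B₁ · (r₁/r₂)³ = 1.18×10⁻⁷ · (0.483/1.79)³.
(r₁/r₂)³ = (0.2698)³ = 0.01965.
B₂ ≈ 2.318×10⁻⁹ T.

B ≈ 2.32×10⁻⁹ T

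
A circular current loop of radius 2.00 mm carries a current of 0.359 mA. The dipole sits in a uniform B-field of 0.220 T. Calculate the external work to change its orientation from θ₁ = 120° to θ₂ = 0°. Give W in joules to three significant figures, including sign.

W ≈ -1.49×10⁻⁹ J

Magnetic moment m = IA = Iπa² = (3.59×10⁻⁴)·π·(0.00200)² = 4.511×10⁻⁹ A·m².
W_ext = ΔU = −mB cosθ₂ + mB cosθ₁ = mB(cosθ₁ − cosθ₂).
W = (4.511×10⁻⁹)(0.220)·(cos120° − cos0°) = (9.924×10⁻¹⁰)·(-1.5000) = -1.489×10⁻⁹ J.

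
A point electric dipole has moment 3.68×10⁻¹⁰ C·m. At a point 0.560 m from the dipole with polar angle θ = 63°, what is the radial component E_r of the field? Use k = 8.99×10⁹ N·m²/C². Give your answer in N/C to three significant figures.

For a dipole, E_r = (2kp cosθ)/r³.
kp/r³ = (8.99×10⁹)(3.68×10⁻¹⁰)/(0.560)³ = 18.84 N/C.
E_r = 2·18.84·cos63° = 17.10 N/C.

E_r ≈ 17.1 N/C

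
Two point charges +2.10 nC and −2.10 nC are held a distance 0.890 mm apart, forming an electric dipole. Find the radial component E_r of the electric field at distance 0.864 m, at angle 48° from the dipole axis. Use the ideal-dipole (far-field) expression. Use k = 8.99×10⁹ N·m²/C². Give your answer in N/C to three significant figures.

E_r ≈ 0.0349 N/C

Dipole moment p = qd = (2.10×10⁻⁹ C)(8.90×10⁻⁴ m) = 1.869×10⁻¹² C·m.
For a dipole, E_r = (2kp cosθ)/r³.
kp/r³ = (8.99×10⁹)(1.869×10⁻¹²)/(0.864)³ = 0.02605 N/C.
E_r = 2·0.02605·cos48° = 0.03486 N/C.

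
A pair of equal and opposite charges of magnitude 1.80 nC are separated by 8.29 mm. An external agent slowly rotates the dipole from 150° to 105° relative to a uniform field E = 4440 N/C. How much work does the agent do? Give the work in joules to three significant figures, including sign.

W ≈ -4.02×10⁻⁸ J

Dipole moment p = qd = (1.80×10⁻⁹ C)(0.00829 m) = 1.492×10⁻¹¹ C·m.
W_ext = ΔU = U(θ₂) − U(θ₁) = −pE cosθ₂ − (−pE cosθ₁) = pE(cosθ₁ − cosθ₂).
W = (1.492×10⁻¹¹)(4440)·(cos150° − cos105°) = (6.624×10⁻⁸)·(-0.6072) = -4.022×10⁻⁸ J.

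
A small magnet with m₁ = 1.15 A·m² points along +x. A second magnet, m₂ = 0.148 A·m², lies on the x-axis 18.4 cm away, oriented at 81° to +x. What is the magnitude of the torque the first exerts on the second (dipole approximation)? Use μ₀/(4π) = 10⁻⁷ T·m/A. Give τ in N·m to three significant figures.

τ ≈ 5.40×10⁻⁶ N·m

Dipole B is on the axis of dipole A, so B₁ there is axial: B₁ = (μ₀/4π)·2m₁/r³ along +x.
B₁ = 2(10⁻⁷)(1.15)/(0.184)³ = 3.692×10⁻⁵ T.
τ = m₂ B₁ sinθ.
τ = (0.148)(3.692×10⁻⁵)·sin81° = 5.397×10⁻⁶ N·m.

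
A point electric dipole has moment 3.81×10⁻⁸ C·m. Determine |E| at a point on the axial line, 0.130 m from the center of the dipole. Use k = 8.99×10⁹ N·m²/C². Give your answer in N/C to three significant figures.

E ≈ 3.12×10⁵ N/C

On the dipole axis E = 2kp/r³.
E = 2·(8.99×10⁹)(3.81×10⁻⁸) / (0.130)³ = 3.118×10⁵ N/C.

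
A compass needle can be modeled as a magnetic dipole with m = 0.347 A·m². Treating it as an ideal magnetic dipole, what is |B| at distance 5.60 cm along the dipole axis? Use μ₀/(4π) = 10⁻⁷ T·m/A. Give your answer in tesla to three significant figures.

On axis B = (μ₀/4π)·2m/r³.
B = 2·(10⁻⁷)·(0.347) / (0.0560)³ = 3.952×10⁻⁴ T.

B ≈ 3.95×10⁻⁴ T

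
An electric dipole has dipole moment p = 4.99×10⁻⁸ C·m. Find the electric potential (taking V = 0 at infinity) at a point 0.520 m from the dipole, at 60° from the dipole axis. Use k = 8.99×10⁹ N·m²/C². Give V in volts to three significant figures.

The dipole potential is V = kp cosθ / r².
V = (8.99×10⁹)(4.99×10⁻⁸)·cos60° / (0.520)² = 829.5 V.

V ≈ 830 V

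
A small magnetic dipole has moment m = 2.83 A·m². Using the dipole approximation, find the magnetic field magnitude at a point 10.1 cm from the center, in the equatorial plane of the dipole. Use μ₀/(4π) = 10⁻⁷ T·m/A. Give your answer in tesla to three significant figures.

B ≈ 2.75×10⁻⁴ T

In the equatorial plane B = (μ₀/4π)·m/r³ (half the axial value).
B = (10⁻⁷)·(2.83) / (0.101)³ = 2.747×10⁻⁴ T.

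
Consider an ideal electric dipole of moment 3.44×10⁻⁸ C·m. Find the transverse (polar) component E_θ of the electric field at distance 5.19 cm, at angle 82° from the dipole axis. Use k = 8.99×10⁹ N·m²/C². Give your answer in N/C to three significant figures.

For a dipole, E_θ = (kp sinθ)/r³.
kp/r³ = (8.99×10⁹)(3.44×10⁻⁸)/(0.0519)³ = 2.212×10⁶ N/C.
E_θ = 2.212×10⁶·sin82° = 2.191×10⁶ N/C.

E_θ ≈ 2.19×10⁶ N/C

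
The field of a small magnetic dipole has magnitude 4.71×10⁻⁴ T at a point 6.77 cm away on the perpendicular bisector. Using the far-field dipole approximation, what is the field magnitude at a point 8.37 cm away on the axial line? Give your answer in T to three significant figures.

B ≈ 4.98×10⁻⁴ T

Dipole fields scale as 1/r³ in the far field.
The axial field is twice the equatorial field at the same r, so the geometry factor is 2/1.
B₂ = B₁ · (2/1) · (r₁/r₂)³ = 4.71×10⁻⁴ · 2 · (6.77/8.37)³.
(r₁/r₂)³ = (0.8088)³ = 0.5292.
B₂ ≈ 4.985×10⁻⁴ T.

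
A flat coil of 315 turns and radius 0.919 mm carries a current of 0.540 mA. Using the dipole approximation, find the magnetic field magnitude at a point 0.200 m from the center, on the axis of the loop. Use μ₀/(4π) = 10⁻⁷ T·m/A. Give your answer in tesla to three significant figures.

m = NIA = NIπa² = 315·(5.40×10⁻⁴)·π·(9.19×10⁻⁴)² = 4.513×10⁻⁷ A·m².
On axis B = (μ₀/4π)·2m/r³.
B = 2·(10⁻⁷)·(4.513×10⁻⁷) / (0.200)³ = 1.128×10⁻¹¹ T.

B ≈ 1.13×10⁻¹¹ T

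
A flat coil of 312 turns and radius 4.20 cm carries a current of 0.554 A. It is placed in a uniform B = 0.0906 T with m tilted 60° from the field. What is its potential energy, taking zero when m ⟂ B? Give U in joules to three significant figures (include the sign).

m = NIA = NIπa² = 312·(0.554)·π·(0.0420)² = 0.9579 A·m².
U = −m·B = −mB cosθ.
U = −(0.9579)(0.0906)·cos60° = -0.04339 J.

U ≈ -0.0434 J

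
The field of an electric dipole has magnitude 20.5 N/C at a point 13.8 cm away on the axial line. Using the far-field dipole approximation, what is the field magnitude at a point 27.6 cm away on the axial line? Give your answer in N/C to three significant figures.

Dipole fields scale as 1/r³ in the far field; the geometry is the same at both points.
E₂ = E₁ · (r₁/r₂)³ = 20.5 · (13.8/27.6)³.
(r₁/r₂)³ = (0.5)³ = 0.125.
E₂ ≈ 2.562 N/C.

E ≈ 2.56 N/C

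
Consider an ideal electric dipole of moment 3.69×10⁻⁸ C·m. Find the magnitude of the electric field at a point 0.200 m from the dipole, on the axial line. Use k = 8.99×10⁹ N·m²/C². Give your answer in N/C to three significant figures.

On the dipole axis E = 2kp/r³.
E = 2·(8.99×10⁹)(3.69×10⁻⁸) / (0.200)³ = 8.293×10⁴ N/C.

E ≈ 8.29×10⁴ N/C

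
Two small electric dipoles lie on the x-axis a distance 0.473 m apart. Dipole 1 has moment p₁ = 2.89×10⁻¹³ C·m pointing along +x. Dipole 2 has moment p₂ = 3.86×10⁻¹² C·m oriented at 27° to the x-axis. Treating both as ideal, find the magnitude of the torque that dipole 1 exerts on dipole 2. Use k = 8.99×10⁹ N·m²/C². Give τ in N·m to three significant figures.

τ ≈ 8.60×10⁻¹⁴ N·m

The second dipole sits on the axis of the first, so the field there is axial: E₁ = 2kp₁/r³ along +x.
E₁ = 2(8.99×10⁹)(2.89×10⁻¹³)/(0.473)³ = 0.04910 N/C.
Torque on the second dipole: τ = p₂ E₁ sinθ.
τ = (3.86×10⁻¹²)(0.04910)·sin27° = 8.605×10⁻¹⁴ N·m.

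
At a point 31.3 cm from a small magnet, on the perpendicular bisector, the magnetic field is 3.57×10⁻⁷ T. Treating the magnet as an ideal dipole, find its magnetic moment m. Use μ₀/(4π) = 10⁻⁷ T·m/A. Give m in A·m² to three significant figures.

m ≈ 0.109 A·m²

In the equatorial plane B = (μ₀/4π)·m/r³, so m = Br³·4π/(μ₀).
m = (3.57×10⁻⁷)·(0.313)³ / (10⁻⁷) = 0.1095 A·m².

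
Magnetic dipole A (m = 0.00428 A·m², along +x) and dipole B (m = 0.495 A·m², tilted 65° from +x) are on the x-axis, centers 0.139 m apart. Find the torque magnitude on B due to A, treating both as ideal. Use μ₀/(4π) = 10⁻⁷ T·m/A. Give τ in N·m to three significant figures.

Dipole B is on the axis of dipole A, so B₁ there is axial: B₁ = (μ₀/4π)·2m₁/r³ along +x.
B₁ = 2(10⁻⁷)(0.00428)/(0.139)³ = 3.187×10⁻⁷ T.
τ = m₂ B₁ sinθ.
τ = (0.495)(3.187×10⁻⁷)·sin65° = 1.430×10⁻⁷ N·m.

τ ≈ 1.43×10⁻⁷ N·m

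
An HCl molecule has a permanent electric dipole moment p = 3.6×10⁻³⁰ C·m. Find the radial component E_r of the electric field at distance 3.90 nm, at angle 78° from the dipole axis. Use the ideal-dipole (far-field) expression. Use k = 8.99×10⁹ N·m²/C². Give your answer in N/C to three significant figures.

For a dipole, E_r = (2kp cosθ)/r³.
kp/r³ = (8.99×10⁹)(3.60×10⁻³⁰)/(3.90×10⁻⁹)³ = 5.456×10⁵ N/C.
E_r = 2·5.456×10⁵·cos78° = 2.269×10⁵ N/C.

E_r ≈ 2.27×10⁵ N/C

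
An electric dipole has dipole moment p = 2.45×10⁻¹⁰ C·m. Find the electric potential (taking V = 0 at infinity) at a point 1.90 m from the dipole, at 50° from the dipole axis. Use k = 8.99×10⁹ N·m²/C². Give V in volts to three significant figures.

V ≈ 0.392 V

The dipole potential is V = kp cosθ / r².
V = (8.99×10⁹)(2.45×10⁻¹⁰)·cos50° / (1.90)² = 0.3922 V.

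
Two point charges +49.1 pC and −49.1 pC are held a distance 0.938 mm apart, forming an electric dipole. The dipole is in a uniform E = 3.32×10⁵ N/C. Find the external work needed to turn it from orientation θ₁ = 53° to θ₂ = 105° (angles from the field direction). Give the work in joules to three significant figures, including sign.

W ≈ 1.32×10⁻⁸ J

Dipole moment p = qd = (4.91×10⁻¹¹ C)(9.38×10⁻⁴ m) = 4.606×10⁻¹⁴ C·m.
W_ext = ΔU = U(θ₂) − U(θ₁) = −pE cosθ₂ − (−pE cosθ₁) = pE(cosθ₁ − cosθ₂).
W = (4.606×10⁻¹⁴)(3.32×10⁵)·(cos53° − cos105°) = (1.529×10⁻⁸)·(+0.8606) = 1.316×10⁻⁸ J.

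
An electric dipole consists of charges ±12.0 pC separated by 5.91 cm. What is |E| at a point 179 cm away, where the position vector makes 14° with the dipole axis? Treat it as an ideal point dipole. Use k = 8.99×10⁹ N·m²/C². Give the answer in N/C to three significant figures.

E ≈ 0.00217 N/C

Dipole moment p = qd = (1.20×10⁻¹¹ C)(0.0591 m) = 7.092×10⁻¹³ C·m.
At angle θ the dipole field magnitude is E = (kp/r³)·√(1 + 3cos²θ).
kp/r³ = (8.99×10⁹)(7.092×10⁻¹³) / (1.79)³ = 0.001112 N/C.
√(1 + 3cos²14°) = √(1 + 3·0.9415) = √3.8244 ≈ 1.9556.
E ≈ 0.001112 × 1.956 = 0.002174 N/C.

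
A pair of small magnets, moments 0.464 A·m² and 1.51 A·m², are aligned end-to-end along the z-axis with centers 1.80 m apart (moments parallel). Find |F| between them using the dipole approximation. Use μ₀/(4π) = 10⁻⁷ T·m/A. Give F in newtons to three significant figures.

F ≈ 4.00×10⁻⁸ N

On-axis B of dipole 1: B = (μ₀/4π)·2m₁/r³. Force on dipole 2: F = m₂·dB/dr.
dB/dr = −(μ₀/4π)·6m₁/r⁴, so |F| = (μ₀/4π)·6m₁m₂/r⁴.
F = 6(10⁻⁷)(0.464)(1.51)/(1.80)⁴ = 4.005×10⁻⁸ N.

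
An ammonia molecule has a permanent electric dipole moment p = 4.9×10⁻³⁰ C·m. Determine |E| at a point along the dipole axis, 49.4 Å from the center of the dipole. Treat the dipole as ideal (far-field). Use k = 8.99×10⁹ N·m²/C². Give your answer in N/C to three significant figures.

E ≈ 7.31×10⁵ N/C

On the dipole axis E = 2kp/r³.
E = 2·(8.99×10⁹)(4.90×10⁻³⁰) / (4.94×10⁻⁹)³ = 7.308×10⁵ N/C.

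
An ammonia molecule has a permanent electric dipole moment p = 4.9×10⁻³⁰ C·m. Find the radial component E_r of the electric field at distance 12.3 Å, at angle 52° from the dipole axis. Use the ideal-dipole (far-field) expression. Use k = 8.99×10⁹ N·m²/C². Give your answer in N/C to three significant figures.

For a dipole, E_r = (2kp cosθ)/r³.
kp/r³ = (8.99×10⁹)(4.90×10⁻³⁰)/(1.23×10⁻⁹)³ = 2.367×10⁷ N/C.
E_r = 2·2.367×10⁷·cos52° = 2.915×10⁷ N/C.

E_r ≈ 2.91×10⁷ N/C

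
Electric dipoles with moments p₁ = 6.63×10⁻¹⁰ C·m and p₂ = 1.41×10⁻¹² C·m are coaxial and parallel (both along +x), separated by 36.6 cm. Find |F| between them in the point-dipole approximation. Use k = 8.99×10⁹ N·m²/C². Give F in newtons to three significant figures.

F ≈ 2.81×10⁻⁹ N

On-axis field of dipole 1 at distance r: E = 2kp₁/r³. Force on dipole 2 is F = p₂·dE/dr (gradient along axis).
dE/dr = −6kp₁/r⁴, so |F| = 6kp₁p₂/r⁴ (attractive for aligned moments).
F = 6(8.99×10⁹)(6.63×10⁻¹⁰)(1.41×10⁻¹²)/(0.366)⁴ = 2.810×10⁻⁹ N.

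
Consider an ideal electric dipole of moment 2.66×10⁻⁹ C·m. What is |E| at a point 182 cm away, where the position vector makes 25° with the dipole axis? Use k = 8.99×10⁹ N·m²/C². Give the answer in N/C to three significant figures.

E ≈ 7.38 N/C

At angle θ the dipole field magnitude is E = (kp/r³)·√(1 + 3cos²θ).
kp/r³ = (8.99×10⁹)(2.66×10⁻⁹) / (1.82)³ = 3.967 N/C.
√(1 + 3cos²25°) = √(1 + 3·0.8214) = √3.4642 ≈ 1.8612.
E ≈ 3.967 × 1.861 = 7.383 N/C.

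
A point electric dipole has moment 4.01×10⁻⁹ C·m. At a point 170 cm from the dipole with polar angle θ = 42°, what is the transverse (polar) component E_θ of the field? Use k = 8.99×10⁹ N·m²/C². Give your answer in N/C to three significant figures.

E_θ ≈ 4.91 N/C

For a dipole, E_θ = (kp sinθ)/r³.
kp/r³ = (8.99×10⁹)(4.01×10⁻⁹)/(1.70)³ = 7.338 N/C.
E_θ = 7.338·sin42° = 4.910 N/C.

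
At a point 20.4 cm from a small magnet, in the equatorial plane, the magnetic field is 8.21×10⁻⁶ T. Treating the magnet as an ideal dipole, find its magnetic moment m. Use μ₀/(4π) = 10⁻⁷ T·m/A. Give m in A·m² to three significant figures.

In the equatorial plane B = (μ₀/4π)·m/r³, so m = Br³·4π/(μ₀).
m = (8.21×10⁻⁶)·(0.204)³ / (10⁻⁷) = 0.6970 A·m².

m ≈ 0.697 A·m²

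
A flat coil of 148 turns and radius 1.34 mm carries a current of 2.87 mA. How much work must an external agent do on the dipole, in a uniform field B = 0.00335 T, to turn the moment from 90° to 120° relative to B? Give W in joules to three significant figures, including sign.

m = NIA = NIπa² = 148·(0.00287)·π·(0.00134)² = 2.396×10⁻⁶ A·m².
W_ext = ΔU = −mB cosθ₂ + mB cosθ₁ = mB(cosθ₁ − cosθ₂).
W = (2.396×10⁻⁶)(0.00335)·(cos90° − cos120°) = (8.027×10⁻⁹)·(+0.5000) = 4.013×10⁻⁹ J.

W ≈ 4.01×10⁻⁹ J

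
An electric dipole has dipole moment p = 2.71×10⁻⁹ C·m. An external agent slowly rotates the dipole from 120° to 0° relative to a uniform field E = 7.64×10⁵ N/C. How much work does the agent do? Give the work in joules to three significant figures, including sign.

W ≈ -0.00311 J

W_ext = ΔU = U(θ₂) − U(θ₁) = −pE cosθ₂ − (−pE cosθ₁) = pE(cosθ₁ − cosθ₂).
W = (2.71×10⁻⁹)(7.64×10⁵)·(cos120° − cos0°) = (0.002070)·(-1.5000) = -0.003106 J.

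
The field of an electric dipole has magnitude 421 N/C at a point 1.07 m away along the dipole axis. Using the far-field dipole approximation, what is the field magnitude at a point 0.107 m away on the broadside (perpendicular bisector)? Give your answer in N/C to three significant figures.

E ≈ 2.10×10⁵ N/C

Dipole fields scale as 1/r³ in the far field.
The axial field is twice the equatorial field at the same r, so the geometry factor is 1/2.
E₂ = E₁ · (1/2) · (r₁/r₂)³ = 421 · 0.5 · (1.07/0.107)³.
(r₁/r₂)³ = (10)³ = 1000.
E₂ ≈ 2.105×10⁵ N/C.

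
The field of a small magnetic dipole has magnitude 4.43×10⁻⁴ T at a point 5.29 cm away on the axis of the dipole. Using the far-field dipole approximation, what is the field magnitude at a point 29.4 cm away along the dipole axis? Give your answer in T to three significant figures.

Dipole fields scale as 1/r³ in the far field; the geometry is the same at both points.
B₂ = B₁ · (r₁/r₂)³ = 4.43×10⁻⁴ · (5.29/29.4)³.
(r₁/r₂)³ = (0.1799)³ = 0.005825.
B₂ ≈ 2.581×10⁻⁶ T.

B ≈ 2.58×10⁻⁶ T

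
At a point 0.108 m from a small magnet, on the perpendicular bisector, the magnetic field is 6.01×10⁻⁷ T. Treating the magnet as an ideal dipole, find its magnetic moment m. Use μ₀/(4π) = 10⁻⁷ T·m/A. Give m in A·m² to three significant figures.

In the equatorial plane B = (μ₀/4π)·m/r³, so m = Br³·4π/(μ₀).
m = (6.01×10⁻⁷)·(0.108)³ / (10⁻⁷) = 0.007571 A·m².

m ≈ 0.00757 A·m²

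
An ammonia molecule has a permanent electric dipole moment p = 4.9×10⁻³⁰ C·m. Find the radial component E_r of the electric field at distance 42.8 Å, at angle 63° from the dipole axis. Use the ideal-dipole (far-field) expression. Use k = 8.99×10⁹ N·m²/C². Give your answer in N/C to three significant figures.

For a dipole, E_r = (2kp cosθ)/r³.
kp/r³ = (8.99×10⁹)(4.90×10⁻³⁰)/(4.28×10⁻⁹)³ = 5.619×10⁵ N/C.
E_r = 2·5.619×10⁵·cos63° = 5.102×10⁵ N/C.

E_r ≈ 5.10×10⁵ N/C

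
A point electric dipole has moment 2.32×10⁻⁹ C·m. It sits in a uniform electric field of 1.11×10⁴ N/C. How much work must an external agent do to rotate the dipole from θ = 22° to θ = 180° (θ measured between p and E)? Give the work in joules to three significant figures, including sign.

W_ext = ΔU = U(θ₂) − U(θ₁) = −pE cosθ₂ − (−pE cosθ₁) = pE(cosθ₁ − cosθ₂).
W = (2.32×10⁻⁹)(1.11×10⁴)·(cos22° − cos180°) = (2.575×10⁻⁵)·(+1.9272) = 4.963×10⁻⁵ J.

W ≈ 4.96×10⁻⁵ J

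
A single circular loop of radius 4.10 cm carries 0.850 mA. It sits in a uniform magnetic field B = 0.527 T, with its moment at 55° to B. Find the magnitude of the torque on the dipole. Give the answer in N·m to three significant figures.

τ ≈ 1.94×10⁻⁶ N·m

Magnetic moment m = IA = Iπa² = (8.50×10⁻⁴)·π·(0.0410)² = 4.489×10⁻⁶ A·m².
Torque on a magnetic dipole: τ = mB sinθ.
τ = (4.489×10⁻⁶)(0.527)·sin55° = 1.938×10⁻⁶ N·m.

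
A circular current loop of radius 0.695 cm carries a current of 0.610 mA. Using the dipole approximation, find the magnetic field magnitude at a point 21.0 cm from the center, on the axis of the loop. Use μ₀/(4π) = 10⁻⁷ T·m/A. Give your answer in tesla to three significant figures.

Magnetic moment m = IA = Iπa² = (6.10×10⁻⁴)·π·(0.00695)² = 9.257×10⁻⁸ A·m².
On axis B = (μ₀/4π)·2m/r³.
B = 2·(10⁻⁷)·(9.257×10⁻⁸) / (0.210)³ = 1.999×10⁻¹² T.

B ≈ 2.00×10⁻¹² T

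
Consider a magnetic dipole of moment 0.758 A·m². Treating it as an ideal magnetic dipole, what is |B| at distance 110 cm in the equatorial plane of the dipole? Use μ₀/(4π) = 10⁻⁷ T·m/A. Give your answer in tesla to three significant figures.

B ≈ 5.69×10⁻⁸ T

In the equatorial plane B = (μ₀/4π)·m/r³ (half the axial value).
B = (10⁻⁷)·(0.758) / (1.10)³ = 5.695×10⁻⁸ T.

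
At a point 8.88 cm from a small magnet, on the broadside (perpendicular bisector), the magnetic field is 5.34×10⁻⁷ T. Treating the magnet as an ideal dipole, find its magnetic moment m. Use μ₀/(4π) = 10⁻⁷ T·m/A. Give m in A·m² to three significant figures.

In the equatorial plane B = (μ₀/4π)·m/r³, so m = Br³·4π/(μ₀).
m = (5.34×10⁻⁷)·(0.0888)³ / (10⁻⁷) = 0.003739 A·m².

m ≈ 0.00374 A·m²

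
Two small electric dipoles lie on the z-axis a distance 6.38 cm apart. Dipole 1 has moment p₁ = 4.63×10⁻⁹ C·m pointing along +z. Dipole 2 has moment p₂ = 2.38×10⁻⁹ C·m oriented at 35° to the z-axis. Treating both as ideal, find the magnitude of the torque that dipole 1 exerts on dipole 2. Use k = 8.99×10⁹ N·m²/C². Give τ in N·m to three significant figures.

τ ≈ 4.38×10⁻⁴ N·m

The second dipole sits on the axis of the first, so the field there is axial: E₁ = 2kp₁/r³ along +z.
E₁ = 2(8.99×10⁹)(4.63×10⁻⁹)/(0.0638)³ = 3.206×10⁵ N/C.
Torque on the second dipole: τ = p₂ E₁ sinθ.
τ = (2.38×10⁻⁹)(3.206×10⁵)·sin35° = 4.376×10⁻⁴ N·m.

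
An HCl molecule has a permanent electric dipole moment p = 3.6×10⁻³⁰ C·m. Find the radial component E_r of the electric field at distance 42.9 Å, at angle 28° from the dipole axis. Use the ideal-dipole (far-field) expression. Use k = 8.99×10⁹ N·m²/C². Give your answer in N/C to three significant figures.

For a dipole, E_r = (2kp cosθ)/r³.
kp/r³ = (8.99×10⁹)(3.60×10⁻³⁰)/(4.29×10⁻⁹)³ = 4.099×10⁵ N/C.
E_r = 2·4.099×10⁵·cos28° = 7.239×10⁵ N/C.

E_r ≈ 7.24×10⁵ N/C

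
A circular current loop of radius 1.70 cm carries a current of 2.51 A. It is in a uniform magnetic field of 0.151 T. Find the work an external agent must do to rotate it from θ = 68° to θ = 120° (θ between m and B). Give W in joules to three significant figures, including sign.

Magnetic moment m = IA = Iπa² = (2.51)·π·(0.0170)² = 0.002279 A·m².
W_ext = ΔU = −mB cosθ₂ + mB cosθ₁ = mB(cosθ₁ − cosθ₂).
W = (0.002279)(0.151)·(cos68° − cos120°) = (3.441×10⁻⁴)·(+0.8746) = 3.010×10⁻⁴ J.

W ≈ 3.01×10⁻⁴ J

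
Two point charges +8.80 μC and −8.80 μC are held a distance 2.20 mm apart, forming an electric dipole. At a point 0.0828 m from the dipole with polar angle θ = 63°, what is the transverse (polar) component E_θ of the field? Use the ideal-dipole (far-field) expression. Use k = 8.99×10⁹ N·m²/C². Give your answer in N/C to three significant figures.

E_θ ≈ 2.73×10⁵ N/C

Dipole moment p = qd = (8.80×10⁻⁶ C)(0.00220 m) = 1.936×10⁻⁸ C·m.
For a dipole, E_θ = (kp sinθ)/r³.
kp/r³ = (8.99×10⁹)(1.936×10⁻⁸)/(0.0828)³ = 3.066×10⁵ N/C.
E_θ = 3.066×10⁵·sin63° = 2.732×10⁵ N/C.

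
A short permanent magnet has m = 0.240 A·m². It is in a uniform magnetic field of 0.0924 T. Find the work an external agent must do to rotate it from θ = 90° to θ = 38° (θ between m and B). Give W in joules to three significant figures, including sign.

W_ext = ΔU = −mB cosθ₂ + mB cosθ₁ = mB(cosθ₁ − cosθ₂).
W = (0.240)(0.0924)·(cos90° − cos38°) = (0.02218)·(-0.7880) = -0.01747 J.

W ≈ -0.0175 J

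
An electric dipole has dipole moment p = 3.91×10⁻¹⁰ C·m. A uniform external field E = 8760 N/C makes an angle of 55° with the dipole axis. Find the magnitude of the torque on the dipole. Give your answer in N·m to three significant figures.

τ ≈ 2.81×10⁻⁶ N·m

Torque on an electric dipole: τ = pE sinθ.
τ = (3.91×10⁻¹⁰)(8760)·sin55° = 2.806×10⁻⁶ N·m.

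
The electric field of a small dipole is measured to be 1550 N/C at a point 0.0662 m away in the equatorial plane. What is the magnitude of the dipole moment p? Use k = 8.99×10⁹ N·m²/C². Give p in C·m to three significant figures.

p ≈ 5.00×10⁻¹¹ C·m

In the equatorial plane E = kp/r³, so p = Er³/(k).
p = (1550)·(0.0662)³ / (8.99×10⁹) = 5.002×10⁻¹¹ C·m.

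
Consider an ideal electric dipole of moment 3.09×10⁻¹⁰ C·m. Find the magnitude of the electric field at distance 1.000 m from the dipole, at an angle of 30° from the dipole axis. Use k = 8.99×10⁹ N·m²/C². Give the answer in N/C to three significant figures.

E ≈ 5.01 N/C

At angle θ the dipole field magnitude is E = (kp/r³)·√(1 + 3cos²θ).
kp/r³ = (8.99×10⁹)(3.09×10⁻¹⁰) / (1.00)³ = 2.778 N/C.
√(1 + 3cos²30°) = √(1 + 3·0.7500) = √3.2500 ≈ 1.8028.
E ≈ 2.778 × 1.803 = 5.008 N/C.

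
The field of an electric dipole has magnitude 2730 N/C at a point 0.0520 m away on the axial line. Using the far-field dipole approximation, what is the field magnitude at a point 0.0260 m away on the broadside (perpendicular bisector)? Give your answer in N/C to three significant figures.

E ≈ 1.09×10⁴ N/C

Dipole fields scale as 1/r³ in the far field.
The axial field is twice the equatorial field at the same r, so the geometry factor is 1/2.
E₂ = E₁ · (1/2) · (r₁/r₂)³ = 2730 · 0.5 · (0.0520/0.0260)³.
(r₁/r₂)³ = (2)³ = 8.
E₂ ≈ 1.092×10⁴ N/C.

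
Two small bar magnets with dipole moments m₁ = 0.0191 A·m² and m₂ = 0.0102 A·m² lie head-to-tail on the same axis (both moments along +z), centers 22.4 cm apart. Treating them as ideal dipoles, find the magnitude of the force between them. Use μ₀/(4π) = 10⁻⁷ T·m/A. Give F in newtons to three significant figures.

F ≈ 4.64×10⁻⁸ N

On-axis B of dipole 1: B = (μ₀/4π)·2m₁/r³. Force on dipole 2: F = m₂·dB/dr.
dB/dr = −(μ₀/4π)·6m₁/r⁴, so |F| = (μ₀/4π)·6m₁m₂/r⁴.
F = 6(10⁻⁷)(0.0191)(0.0102)/(0.224)⁴ = 4.643×10⁻⁸ N.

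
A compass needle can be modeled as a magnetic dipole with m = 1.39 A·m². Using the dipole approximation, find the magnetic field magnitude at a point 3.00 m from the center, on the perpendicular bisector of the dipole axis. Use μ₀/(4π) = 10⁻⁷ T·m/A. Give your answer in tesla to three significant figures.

In the equatorial plane B = (μ₀/4π)·m/r³ (half the axial value).
B = (10⁻⁷)·(1.39) / (3.00)³ = 5.148×10⁻⁹ T.

B ≈ 5.15×10⁻⁹ T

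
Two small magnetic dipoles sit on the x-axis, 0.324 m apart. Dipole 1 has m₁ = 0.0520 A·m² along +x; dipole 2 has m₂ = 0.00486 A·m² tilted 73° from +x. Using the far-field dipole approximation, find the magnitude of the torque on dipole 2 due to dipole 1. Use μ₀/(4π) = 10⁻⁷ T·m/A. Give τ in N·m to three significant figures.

Dipole B is on the axis of dipole A, so B₁ there is axial: B₁ = (μ₀/4π)·2m₁/r³ along +x.
B₁ = 2(10⁻⁷)(0.0520)/(0.324)³ = 3.058×10⁻⁷ T.
τ = m₂ B₁ sinθ.
τ = (0.00486)(3.058×10⁻⁷)·sin73° = 1.421×10⁻⁹ N·m.

τ ≈ 1.42×10⁻⁹ N·m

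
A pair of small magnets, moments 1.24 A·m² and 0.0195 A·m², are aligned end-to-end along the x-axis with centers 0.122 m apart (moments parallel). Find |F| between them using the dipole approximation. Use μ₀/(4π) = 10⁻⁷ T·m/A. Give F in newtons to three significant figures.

F ≈ 6.55×10⁻⁵ N

On-axis B of dipole 1: B = (μ₀/4π)·2m₁/r³. Force on dipole 2: F = m₂·dB/dr.
dB/dr = −(μ₀/4π)·6m₁/r⁴, so |F| = (μ₀/4π)·6m₁m₂/r⁴.
F = 6(10⁻⁷)(1.24)(0.0195)/(0.122)⁴ = 6.549×10⁻⁵ N.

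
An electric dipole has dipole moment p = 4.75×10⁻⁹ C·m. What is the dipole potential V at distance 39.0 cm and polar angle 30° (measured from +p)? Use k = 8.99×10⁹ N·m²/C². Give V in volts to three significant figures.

V ≈ 243 V

The dipole potential is V = kp cosθ / r².
V = (8.99×10⁹)(4.75×10⁻⁹)·cos30° / (0.390)² = 243.1 V.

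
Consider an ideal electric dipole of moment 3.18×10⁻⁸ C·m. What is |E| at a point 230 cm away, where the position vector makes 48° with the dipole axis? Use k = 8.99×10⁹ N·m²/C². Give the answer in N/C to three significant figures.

At angle θ the dipole field magnitude is E = (kp/r³)·√(1 + 3cos²θ).
kp/r³ = (8.99×10⁹)(3.18×10⁻⁸) / (2.30)³ = 23.50 N/C.
√(1 + 3cos²48°) = √(1 + 3·0.4477) = √2.3432 ≈ 1.5308.
E ≈ 23.50 × 1.531 = 35.97 N/C.

E ≈ 36.0 N/C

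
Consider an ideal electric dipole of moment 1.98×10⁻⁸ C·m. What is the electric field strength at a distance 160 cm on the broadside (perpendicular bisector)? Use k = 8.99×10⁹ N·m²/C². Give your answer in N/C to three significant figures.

On the perpendicular bisector E = kp/r³ (half the axial value at the same distance).
E = (8.99×10⁹)(1.98×10⁻⁸) / (1.60)³ = 43.46 N/C.

E ≈ 43.5 N/C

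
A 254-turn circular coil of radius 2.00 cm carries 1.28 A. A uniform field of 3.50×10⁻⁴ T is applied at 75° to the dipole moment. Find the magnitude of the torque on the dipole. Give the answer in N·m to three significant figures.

τ ≈ 1.38×10⁻⁴ N·m

m = NIA = NIπa² = 254·(1.28)·π·(0.0200)² = 0.4086 A·m².
Torque on a magnetic dipole: τ = mB sinθ.
τ = (0.4086)(3.50×10⁻⁴)·sin75° = 1.381×10⁻⁴ N·m.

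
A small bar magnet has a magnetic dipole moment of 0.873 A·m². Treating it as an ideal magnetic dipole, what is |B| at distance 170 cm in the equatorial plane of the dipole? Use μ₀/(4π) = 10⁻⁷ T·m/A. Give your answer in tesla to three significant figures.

B ≈ 1.78×10⁻⁸ T

In the equatorial plane B = (μ₀/4π)·m/r³ (half the axial value).
B = (10⁻⁷)·(0.873) / (1.70)³ = 1.777×10⁻⁸ T.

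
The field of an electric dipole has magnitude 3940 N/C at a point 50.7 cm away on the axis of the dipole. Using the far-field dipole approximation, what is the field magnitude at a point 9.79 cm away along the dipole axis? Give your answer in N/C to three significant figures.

Dipole fields scale as 1/r³ in the far field; the geometry is the same at both points.
E₂ = E₁ · (r₁/r₂)³ = 3940 · (50.7/9.79)³.
(r₁/r₂)³ = (5.179)³ = 138.9.
E₂ ≈ 5.472×10⁵ N/C.

E ≈ 5.47×10⁵ N/C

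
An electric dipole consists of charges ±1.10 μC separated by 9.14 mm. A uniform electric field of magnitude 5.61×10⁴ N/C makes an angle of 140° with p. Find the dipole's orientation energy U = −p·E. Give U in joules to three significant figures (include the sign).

U ≈ 4.32×10⁻⁴ J

Dipole moment p = qd = (1.10×10⁻⁶ C)(0.00914 m) = 1.005×10⁻⁸ C·m.
U = −p·E = −pE cosθ.
U = −(1.005×10⁻⁸)(5.61×10⁴)·cos140° = 4.319×10⁻⁴ J.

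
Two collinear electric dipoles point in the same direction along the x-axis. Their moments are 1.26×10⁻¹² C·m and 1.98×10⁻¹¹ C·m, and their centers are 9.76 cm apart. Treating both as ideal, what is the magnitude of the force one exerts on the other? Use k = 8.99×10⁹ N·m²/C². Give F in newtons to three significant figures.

F ≈ 1.48×10⁻⁸ N

On-axis field of dipole 1 at distance r: E = 2kp₁/r³. Force on dipole 2 is F = p₂·dE/dr (gradient along axis).
dE/dr = −6kp₁/r⁴, so |F| = 6kp₁p₂/r⁴ (attractive for aligned moments).
F = 6(8.99×10⁹)(1.26×10⁻¹²)(1.98×10⁻¹¹)/(0.0976)⁴ = 1.483×10⁻⁸ N.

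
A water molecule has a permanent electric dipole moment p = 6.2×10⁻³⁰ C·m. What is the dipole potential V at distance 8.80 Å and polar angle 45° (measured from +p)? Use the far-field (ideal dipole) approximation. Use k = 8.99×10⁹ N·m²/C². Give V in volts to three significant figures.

V ≈ 0.0509 V

The dipole potential is V = kp cosθ / r².
V = (8.99×10⁹)(6.20×10⁻³⁰)·cos45° / (8.80×10⁻¹⁰)² = 0.05089 V.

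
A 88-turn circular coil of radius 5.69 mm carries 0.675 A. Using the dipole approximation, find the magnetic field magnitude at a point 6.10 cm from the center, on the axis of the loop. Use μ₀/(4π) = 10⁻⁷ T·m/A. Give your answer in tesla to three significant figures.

m = NIA = NIπa² = 88·(0.675)·π·(0.00569)² = 0.006042 A·m².
On axis B = (μ₀/4π)·2m/r³.
B = 2·(10⁻⁷)·(0.006042) / (0.0610)³ = 5.324×10⁻⁶ T.

B ≈ 5.32×10⁻⁶ T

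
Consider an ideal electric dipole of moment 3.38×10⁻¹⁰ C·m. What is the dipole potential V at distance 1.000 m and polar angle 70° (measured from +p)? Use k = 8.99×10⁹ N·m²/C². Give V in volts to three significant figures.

The dipole potential is V = kp cosθ / r².
V = (8.99×10⁹)(3.38×10⁻¹⁰)·cos70° / (1.00)² = 1.039 V.

V ≈ 1.04 V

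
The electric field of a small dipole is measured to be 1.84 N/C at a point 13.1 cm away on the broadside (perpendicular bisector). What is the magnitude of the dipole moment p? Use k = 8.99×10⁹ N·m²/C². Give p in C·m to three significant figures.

p ≈ 4.60×10⁻¹³ C·m

In the equatorial plane E = kp/r³, so p = Er³/(k).
p = (1.84)·(0.131)³ / (8.99×10⁹) = 4.601×10⁻¹³ C·m.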